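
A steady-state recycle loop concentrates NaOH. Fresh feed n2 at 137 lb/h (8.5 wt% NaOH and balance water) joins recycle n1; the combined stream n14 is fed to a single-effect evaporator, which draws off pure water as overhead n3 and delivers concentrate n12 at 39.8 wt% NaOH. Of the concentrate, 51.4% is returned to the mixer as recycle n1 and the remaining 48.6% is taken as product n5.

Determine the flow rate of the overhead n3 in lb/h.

107.7 lb/h

Overall NaOH balance (none leaves overhead): NaOH in fresh feed = NaOH in product, i.e. 137×0.085 = (1−0.514)·n12·0.398.
n12 = 11.645/(0.398×0.486) = 60.203 lb/h.
Recycle n1 = 0.514×60.203 = 30.944 lb/h.
Combined feed n14 = 137 + 30.944 = 167.94 lb/h.
Overhead n3 = n14 − n12 = 167.94 − 60.203 = 107.74 lb/h.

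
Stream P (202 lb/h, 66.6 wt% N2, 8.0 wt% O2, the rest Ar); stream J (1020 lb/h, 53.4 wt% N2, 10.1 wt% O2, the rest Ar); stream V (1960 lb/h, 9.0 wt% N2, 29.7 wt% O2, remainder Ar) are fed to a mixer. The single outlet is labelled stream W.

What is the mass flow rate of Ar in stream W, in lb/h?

Ar out = Ar in = 202×0.254 + 1020×0.365 + 1960×0.613 = 1625.1 lb/h.

1625 lb/h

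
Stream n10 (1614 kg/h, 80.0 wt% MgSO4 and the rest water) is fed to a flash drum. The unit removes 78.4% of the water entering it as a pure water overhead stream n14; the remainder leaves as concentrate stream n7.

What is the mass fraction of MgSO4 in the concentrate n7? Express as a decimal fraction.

0.949

MgSO4 is not removed: 1614×0.800 = 1291.2 kg/h of MgSO4 enters n7.
water entering = 1614×0.200 = 322.8 kg/h; overhead removed = 0.784×322.8 = 253.08 kg/h.
Concentrate = 1614 − 253.08 = 1360.9 kg/h.
Mass fraction = 1291.2/1360.9 = 0.949.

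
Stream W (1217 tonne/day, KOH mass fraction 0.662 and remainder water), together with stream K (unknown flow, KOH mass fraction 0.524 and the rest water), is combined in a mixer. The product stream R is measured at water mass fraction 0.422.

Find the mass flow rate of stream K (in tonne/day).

1893 tonne/day

Let K be the unknown flow. Total out = 1217 + K.
water balance: 411.35 + 0.476·K = 0.422·(1217 + K)
(0.476 − 0.422)·K = 0.422×1217 − 411.35 = 102.23
K = 102.23 / 0.054 = 1893.1 tonne/day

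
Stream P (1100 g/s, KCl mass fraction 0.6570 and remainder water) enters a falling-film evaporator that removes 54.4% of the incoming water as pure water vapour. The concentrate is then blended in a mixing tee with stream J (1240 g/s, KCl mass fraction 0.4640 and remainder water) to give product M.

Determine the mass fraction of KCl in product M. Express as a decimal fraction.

Vapour removed = 0.544×0.343×1100 = 205.25 g/s; concentrate = 894.75 g/s.
KCl reaching the mixer = 722.7 (from concentrate) + 1240×0.464 = 1298.1 g/s.
Product flow = 894.75 + 1240 = 2134.7 g/s; KCl fraction = 0.6081.

0.6081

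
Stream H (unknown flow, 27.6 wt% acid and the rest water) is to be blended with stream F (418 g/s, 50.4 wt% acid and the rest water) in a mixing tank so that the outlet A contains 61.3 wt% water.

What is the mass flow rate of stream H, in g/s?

440.6 g/s

Let H be the unknown flow. Total out = 418 + H.
water balance: 207.33 + 0.724·H = 0.613·(418 + H)
(0.724 − 0.613)·H = 0.613×418 − 207.33 = 48.906
H = 48.906 / 0.111 = 440.59 g/s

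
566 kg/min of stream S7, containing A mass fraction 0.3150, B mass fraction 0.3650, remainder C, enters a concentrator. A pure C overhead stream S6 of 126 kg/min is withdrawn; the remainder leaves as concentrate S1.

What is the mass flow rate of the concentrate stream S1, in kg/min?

Concentrate = 566 − 126 = 440 kg/min.

440 kg/min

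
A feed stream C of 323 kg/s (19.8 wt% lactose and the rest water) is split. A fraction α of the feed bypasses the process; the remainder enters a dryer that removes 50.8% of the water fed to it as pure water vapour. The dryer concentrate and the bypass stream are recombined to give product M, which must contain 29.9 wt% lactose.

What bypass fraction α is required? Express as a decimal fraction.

All 323×0.198 = 63.954 kg/s of lactose reaches M, so M = 63.954/0.299 = 213.89 kg/s and vapour = 109.11 kg/s.
The evaporator receives (1−α)·323 of feed at 0.802 water and removes 0.508 of that water:
0.508×0.802×(1−α)×323 = 109.11
(1−α) = 109.11/131.6 = 0.8291;  α = 0.1709.

0.171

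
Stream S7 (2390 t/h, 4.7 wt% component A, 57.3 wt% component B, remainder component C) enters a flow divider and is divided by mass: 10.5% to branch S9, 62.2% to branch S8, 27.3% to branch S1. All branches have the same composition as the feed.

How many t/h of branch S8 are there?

1487 t/h

Branch S8 flow = 0.622×2390 = 1486.6 t/h.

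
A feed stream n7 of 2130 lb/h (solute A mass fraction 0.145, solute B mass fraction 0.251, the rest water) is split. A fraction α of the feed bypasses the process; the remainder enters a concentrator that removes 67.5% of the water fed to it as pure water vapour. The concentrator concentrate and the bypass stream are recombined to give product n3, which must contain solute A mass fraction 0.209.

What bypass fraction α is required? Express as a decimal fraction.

0.249

All 2130×0.145 = 308.85 lb/h of solute A reaches n3, so n3 = 308.85/0.209 = 1477.8 lb/h and vapour = 652.25 lb/h.
The evaporator receives (1−α)·2130 of feed at 0.604 water and removes 0.675 of that water:
0.675×0.604×(1−α)×2130 = 652.25
(1−α) = 652.25/868.4 = 0.7511;  α = 0.2489.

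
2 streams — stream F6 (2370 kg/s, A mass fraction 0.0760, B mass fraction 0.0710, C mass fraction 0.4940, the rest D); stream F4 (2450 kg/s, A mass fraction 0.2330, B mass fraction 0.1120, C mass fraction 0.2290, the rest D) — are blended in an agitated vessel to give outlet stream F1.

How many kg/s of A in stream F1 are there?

A out = A in = 2370×0.076 + 2450×0.233 = 750.97 kg/s.

751 kg/s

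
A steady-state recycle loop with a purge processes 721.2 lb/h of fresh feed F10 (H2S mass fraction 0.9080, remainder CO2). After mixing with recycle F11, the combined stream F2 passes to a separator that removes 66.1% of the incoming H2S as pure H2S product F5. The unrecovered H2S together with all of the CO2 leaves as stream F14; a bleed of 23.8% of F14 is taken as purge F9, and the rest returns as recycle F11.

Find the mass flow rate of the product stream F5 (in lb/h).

583.6 lb/h

H2S in F2: m_A = 721.2×0.908 + (1−0.238)·(1−0.661)·m_A, so m_A = 654.85/0.7417 = 882.93 lb/h.
Product F5 = 0.661×882.93 = 583.61 lb/h.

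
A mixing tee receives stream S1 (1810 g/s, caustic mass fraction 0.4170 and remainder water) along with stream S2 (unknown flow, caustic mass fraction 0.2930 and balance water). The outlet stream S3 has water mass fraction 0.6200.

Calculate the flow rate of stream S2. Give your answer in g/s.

Let S2 be the unknown flow. Total out = 1810 + S2.
water balance: 1055.2 + 0.707·S2 = 0.620·(1810 + S2)
(0.707 − 0.620)·S2 = 0.620×1810 − 1055.2 = 66.97
S2 = 66.97 / 0.087 = 769.77 g/s

769.8 g/s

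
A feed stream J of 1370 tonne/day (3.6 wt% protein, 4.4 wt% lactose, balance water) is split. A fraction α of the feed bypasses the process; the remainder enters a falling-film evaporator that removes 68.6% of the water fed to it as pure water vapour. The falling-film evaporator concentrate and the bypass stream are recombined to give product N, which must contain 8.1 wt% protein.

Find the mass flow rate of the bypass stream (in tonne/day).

164 tonne/day

All 1370×0.036 = 49.32 tonne/day of protein reaches N, so N = 49.32/0.081 = 608.89 tonne/day and vapour = 761.11 tonne/day.
The evaporator receives (1−α)·1370 of feed at 0.920 water and removes 0.686 of that water:
0.686×0.920×(1−α)×1370 = 761.11
(1−α) = 761.11/864.63 = 0.8803;  α = 0.1197.
Bypass flow = 0.1197×1370 = 164.03 tonne/day.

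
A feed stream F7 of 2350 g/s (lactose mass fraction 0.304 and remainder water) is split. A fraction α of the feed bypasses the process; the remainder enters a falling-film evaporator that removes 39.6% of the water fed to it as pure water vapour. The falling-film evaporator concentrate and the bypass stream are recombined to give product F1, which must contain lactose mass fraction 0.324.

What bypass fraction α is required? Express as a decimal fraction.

0.776

All 2350×0.304 = 714.4 g/s of lactose reaches F1, so F1 = 714.4/0.324 = 2204.9 g/s and vapour = 145.06 g/s.
The evaporator receives (1−α)·2350 of feed at 0.696 water and removes 0.396 of that water:
0.396×0.696×(1−α)×2350 = 145.06
(1−α) = 145.06/647.7 = 0.2240;  α = 0.7760.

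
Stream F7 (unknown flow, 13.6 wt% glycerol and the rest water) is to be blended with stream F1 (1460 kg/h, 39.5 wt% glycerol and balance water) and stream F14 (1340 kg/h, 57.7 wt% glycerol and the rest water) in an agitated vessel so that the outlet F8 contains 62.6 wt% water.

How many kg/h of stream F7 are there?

Let F7 be the unknown flow. Total out = 2800 + F7.
water balance: 1450.1 + 0.864·F7 = 0.626·(2800 + F7)
(0.864 − 0.626)·F7 = 0.626×2800 − 1450.1 = 302.68
F7 = 302.68 / 0.238 = 1271.8 kg/h

1272 kg/h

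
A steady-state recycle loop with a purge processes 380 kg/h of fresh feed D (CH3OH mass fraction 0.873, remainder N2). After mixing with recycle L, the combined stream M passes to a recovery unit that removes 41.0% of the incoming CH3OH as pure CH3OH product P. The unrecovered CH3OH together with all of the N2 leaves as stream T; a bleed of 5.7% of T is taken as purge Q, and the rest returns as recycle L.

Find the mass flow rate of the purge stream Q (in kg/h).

N2 enters only via D and leaves only via the purge: 380×0.127 = 0.057×(N2 in T), and the recovery unit passes all N2, so N2 in M = N2 in T = 846.67 kg/h.
CH3OH in M: m_A = 380×0.873 + (1−0.057)·(1−0.410)·m_A, so m_A = 331.74/0.4436 = 747.79 kg/h.
T = (1−0.410)×747.79 + 846.67 = 1287.9 kg/h.
Purge Q = 0.057×1287.9 = 73.408 kg/h.

73.41 kg/h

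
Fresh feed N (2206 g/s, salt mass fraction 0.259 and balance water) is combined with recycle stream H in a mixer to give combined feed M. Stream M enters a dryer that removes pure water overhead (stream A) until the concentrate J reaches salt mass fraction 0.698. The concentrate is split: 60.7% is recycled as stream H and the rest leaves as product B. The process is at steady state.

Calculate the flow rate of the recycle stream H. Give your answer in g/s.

1264 g/s

Overall salt balance (none leaves overhead): salt in fresh feed = salt in product, i.e. 2206×0.259 = (1−0.607)·J·0.698.
J = 571.35/(0.698×0.393) = 2082.8 g/s.
Recycle H = 0.607×2082.8 = 1264.3 g/s.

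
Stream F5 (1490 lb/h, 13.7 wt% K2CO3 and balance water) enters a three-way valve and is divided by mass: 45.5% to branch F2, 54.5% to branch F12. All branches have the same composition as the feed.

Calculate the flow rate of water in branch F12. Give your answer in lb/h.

700.8 lb/h

Branch F12 total = 0.545×1490 = 812.05 lb/h.
water in F12 = 0.863×812.05 = 700.8 lb/h.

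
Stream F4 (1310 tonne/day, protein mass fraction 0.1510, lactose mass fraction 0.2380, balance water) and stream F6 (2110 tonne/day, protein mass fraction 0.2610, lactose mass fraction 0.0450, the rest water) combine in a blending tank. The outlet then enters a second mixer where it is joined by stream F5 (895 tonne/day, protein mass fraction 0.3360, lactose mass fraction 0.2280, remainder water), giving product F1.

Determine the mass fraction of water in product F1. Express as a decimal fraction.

0.6153

Overall, product flow = 4315 tonne/day.
water in = 1310×0.611 + 2110×0.694 + 895×0.436 = 2655 tonne/day.
water fraction in F1 = 0.6153.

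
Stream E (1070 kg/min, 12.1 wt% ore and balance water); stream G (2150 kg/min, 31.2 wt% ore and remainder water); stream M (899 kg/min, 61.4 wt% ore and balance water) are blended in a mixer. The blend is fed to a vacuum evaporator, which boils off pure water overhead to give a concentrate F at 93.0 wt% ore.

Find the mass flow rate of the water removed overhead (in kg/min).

2665 kg/min

ore entering = 1070×0.121 + 2150×0.312 + 899×0.614 = 1352.3 kg/min.
All ore reports to F, so F = 1352.3/0.930 = 1454 kg/min.
Total feed = 4119 kg/min; overhead = 4119 − 1454 = 2665 kg/min.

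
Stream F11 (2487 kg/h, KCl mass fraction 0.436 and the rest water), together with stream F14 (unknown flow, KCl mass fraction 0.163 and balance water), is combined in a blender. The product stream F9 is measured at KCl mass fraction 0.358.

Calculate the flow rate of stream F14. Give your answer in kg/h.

994.8 kg/h

Let F14 be the unknown flow. Total out = 2487 + F14.
KCl balance: 1084.3 + 0.163·F14 = 0.358·(2487 + F14)
(0.163 − 0.358)·F14 = 0.358×2487 − 1084.3 = -193.99
F14 = -193.99 / -0.195 = 994.8 kg/h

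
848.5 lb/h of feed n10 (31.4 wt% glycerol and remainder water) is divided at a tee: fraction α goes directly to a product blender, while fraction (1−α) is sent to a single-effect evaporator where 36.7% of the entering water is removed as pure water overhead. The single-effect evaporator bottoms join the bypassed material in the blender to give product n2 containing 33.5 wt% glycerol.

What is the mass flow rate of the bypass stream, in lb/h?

637.2 lb/h

All 848.5×0.314 = 266.43 lb/h of glycerol reaches n2, so n2 = 266.43/0.335 = 795.31 lb/h and vapour = 53.19 lb/h.
The evaporator receives (1−α)·848.5 of feed at 0.686 water and removes 0.367 of that water:
0.367×0.686×(1−α)×848.5 = 53.19
(1−α) = 53.19/213.62 = 0.2490;  α = 0.7510.
Bypass flow = 0.7510×848.5 = 637.23 lb/h.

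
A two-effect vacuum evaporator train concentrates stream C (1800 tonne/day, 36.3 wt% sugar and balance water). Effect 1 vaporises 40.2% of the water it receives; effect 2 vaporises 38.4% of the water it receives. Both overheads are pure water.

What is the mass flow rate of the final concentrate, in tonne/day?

water in feed = 1800×0.637 = 1146.6 tonne/day.
After stage 1: water left = (1−0.402)×1146.6 = 685.67; stream total = 1339.1 tonne/day.
After stage 2: water left = (1−0.384)×685.67 = 422.37; final concentrate = 1075.8 tonne/day.

1076 tonne/day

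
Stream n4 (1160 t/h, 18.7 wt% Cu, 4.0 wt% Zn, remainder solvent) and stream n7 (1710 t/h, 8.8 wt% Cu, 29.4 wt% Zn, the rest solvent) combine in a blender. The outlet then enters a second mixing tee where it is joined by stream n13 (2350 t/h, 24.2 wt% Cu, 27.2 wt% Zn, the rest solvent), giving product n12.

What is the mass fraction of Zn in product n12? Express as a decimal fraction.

Overall, product flow = 5220 t/h.
Zn in = 1160×0.040 + 1710×0.294 + 2350×0.272 = 1188.3 t/h.
Zn fraction in n12 = 0.2277.

0.2277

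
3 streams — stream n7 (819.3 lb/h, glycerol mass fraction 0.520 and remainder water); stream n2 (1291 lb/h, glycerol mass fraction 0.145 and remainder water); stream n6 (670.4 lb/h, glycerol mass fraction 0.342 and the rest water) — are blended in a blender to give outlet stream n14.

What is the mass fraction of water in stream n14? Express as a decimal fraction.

0.697

Total flow out = 819.3 + 1291 + 670.4 = 2780.7 lb/h.
water in = 819.3×0.480 + 1291×0.855 + 670.4×0.658 = 1938.2 lb/h.
water mass fraction in n14 = 1938.2/2780.7 = 0.697.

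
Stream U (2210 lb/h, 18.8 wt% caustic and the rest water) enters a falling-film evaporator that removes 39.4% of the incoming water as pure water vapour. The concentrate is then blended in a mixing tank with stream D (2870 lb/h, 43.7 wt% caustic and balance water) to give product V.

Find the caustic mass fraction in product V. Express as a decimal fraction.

0.382

Vapour removed = 0.394×0.812×2210 = 707.04 lb/h; concentrate = 1503 lb/h.
caustic reaching the mixer = 415.48 (from concentrate) + 2870×0.437 = 1669.7 lb/h.
Product flow = 1503 + 2870 = 4373 lb/h; caustic fraction = 0.382.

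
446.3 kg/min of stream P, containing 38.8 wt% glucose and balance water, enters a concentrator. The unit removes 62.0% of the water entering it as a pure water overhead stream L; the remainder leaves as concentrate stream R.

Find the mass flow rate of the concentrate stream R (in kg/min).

277 kg/min

water entering = 446.3×0.612 = 273.14 kg/min; overhead removed = 0.620×273.14 = 169.34 kg/min.
Concentrate = 446.3 − 169.34 = 276.96 kg/min.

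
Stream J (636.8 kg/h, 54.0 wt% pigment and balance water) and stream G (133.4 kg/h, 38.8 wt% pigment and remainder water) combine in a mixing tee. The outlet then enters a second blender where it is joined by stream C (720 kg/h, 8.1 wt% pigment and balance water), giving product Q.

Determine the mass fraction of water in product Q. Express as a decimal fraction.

0.6954

Overall, product flow = 1490.2 kg/h.
water in = 636.8×0.460 + 133.4×0.612 + 720×0.919 = 1036.2 kg/h.
water fraction in Q = 0.6954.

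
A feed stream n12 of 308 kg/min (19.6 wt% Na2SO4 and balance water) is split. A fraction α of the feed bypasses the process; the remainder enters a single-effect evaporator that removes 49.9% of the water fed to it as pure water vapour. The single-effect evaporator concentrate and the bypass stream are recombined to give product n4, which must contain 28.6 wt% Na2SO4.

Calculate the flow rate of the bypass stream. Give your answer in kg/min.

66.41 kg/min

All 308×0.196 = 60.368 kg/min of Na2SO4 reaches n4, so n4 = 60.368/0.286 = 211.08 kg/min and vapour = 96.923 kg/min.
The evaporator receives (1−α)·308 of feed at 0.804 water and removes 0.499 of that water:
0.499×0.804×(1−α)×308 = 96.923
(1−α) = 96.923/123.57 = 0.7844;  α = 0.2156.
Bypass flow = 0.2156×308 = 66.415 kg/min.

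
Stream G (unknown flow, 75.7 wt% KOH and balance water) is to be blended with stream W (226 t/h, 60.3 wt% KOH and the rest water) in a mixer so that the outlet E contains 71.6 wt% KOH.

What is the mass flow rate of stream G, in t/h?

Let G be the unknown flow. Total out = 226 + G.
KOH balance: 136.28 + 0.757·G = 0.716·(226 + G)
(0.757 − 0.716)·G = 0.716×226 − 136.28 = 25.538
G = 25.538 / 0.041 = 622.88 t/h

622.9 t/h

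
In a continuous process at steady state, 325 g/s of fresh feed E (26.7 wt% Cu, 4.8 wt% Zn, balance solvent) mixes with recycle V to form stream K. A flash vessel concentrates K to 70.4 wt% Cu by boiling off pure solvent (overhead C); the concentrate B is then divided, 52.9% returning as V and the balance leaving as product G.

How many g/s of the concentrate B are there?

Overall Cu balance (none leaves overhead): Cu in fresh feed = Cu in product, i.e. 325×0.267 = (1−0.529)·B·0.704.
B = 86.775/(0.704×0.471) = 261.7 g/s.

261.7 g/s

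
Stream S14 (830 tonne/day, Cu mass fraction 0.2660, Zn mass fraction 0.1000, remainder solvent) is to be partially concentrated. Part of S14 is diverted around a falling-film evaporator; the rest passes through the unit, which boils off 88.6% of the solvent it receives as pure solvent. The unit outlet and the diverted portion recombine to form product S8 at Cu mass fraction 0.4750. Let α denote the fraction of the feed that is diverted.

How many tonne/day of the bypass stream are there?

179.9 tonne/day

All 830×0.266 = 220.78 tonne/day of Cu reaches S8, so S8 = 220.78/0.475 = 464.8 tonne/day and vapour = 365.2 tonne/day.
The evaporator receives (1−α)·830 of feed at 0.634 solvent and removes 0.886 of that solvent:
0.886×0.634×(1−α)×830 = 365.2
(1−α) = 365.2/466.23 = 0.7833;  α = 0.2167.
Bypass flow = 0.2167×830 = 179.86 tonne/day.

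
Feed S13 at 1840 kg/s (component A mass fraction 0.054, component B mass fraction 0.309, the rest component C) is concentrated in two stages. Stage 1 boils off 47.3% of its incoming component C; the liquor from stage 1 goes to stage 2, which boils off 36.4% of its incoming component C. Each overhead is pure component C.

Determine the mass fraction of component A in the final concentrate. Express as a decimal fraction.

0.094

component C in feed = 1840×0.637 = 1172.1 kg/s.
After stage 1: component C left = (1−0.473)×1172.1 = 617.69; stream total = 1285.6 kg/s.
After stage 2: component C left = (1−0.364)×617.69 = 392.85; final concentrate = 1060.8 kg/s.
component A fraction = 99.36/1060.8 = 0.094.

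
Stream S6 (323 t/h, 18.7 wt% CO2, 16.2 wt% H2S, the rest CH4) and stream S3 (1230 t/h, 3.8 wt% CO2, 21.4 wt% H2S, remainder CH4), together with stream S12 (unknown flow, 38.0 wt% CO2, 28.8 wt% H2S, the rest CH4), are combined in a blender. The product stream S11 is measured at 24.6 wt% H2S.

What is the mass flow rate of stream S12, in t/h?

Let S12 be the unknown flow. Total out = 1553 + S12.
H2S balance: 315.55 + 0.288·S12 = 0.246·(1553 + S12)
(0.288 − 0.246)·S12 = 0.246×1553 − 315.55 = 66.492
S12 = 66.492 / 0.042 = 1583.1 t/h

1583 t/h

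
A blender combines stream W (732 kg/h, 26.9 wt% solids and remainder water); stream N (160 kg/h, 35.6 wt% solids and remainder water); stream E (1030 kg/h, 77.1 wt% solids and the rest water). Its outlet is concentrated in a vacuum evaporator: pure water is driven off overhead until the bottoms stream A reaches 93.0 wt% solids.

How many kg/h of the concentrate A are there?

1127 kg/h

solids entering = 732×0.269 + 160×0.356 + 1030×0.771 = 1048 kg/h.
All solids reports to A, so A = 1048/0.930 = 1126.9 kg/h.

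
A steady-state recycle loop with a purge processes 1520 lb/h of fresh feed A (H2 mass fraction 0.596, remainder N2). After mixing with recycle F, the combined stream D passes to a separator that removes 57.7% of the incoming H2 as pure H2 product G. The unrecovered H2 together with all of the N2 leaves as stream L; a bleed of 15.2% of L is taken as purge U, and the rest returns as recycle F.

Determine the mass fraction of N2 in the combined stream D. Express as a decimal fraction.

0.741

N2 enters only via A and leaves only via the purge: 1520×0.404 = 0.152×(N2 in L), and the separator passes all N2, so N2 in D = N2 in L = 4040 lb/h.
H2 in D: m_A = 1520×0.596 + (1−0.152)·(1−0.577)·m_A, so m_A = 905.92/0.6413 = 1412.6 lb/h.
D = 1412.6 + 4040 = 5452.6 lb/h.
N2 fraction in D = 4040/5452.6 = 0.741.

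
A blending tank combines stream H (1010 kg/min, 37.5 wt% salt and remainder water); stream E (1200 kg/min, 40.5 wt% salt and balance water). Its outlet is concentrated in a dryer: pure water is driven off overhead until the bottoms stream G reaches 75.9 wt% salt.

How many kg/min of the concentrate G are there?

1139 kg/min

salt entering = 1010×0.375 + 1200×0.405 = 864.75 kg/min.
All salt reports to G, so G = 864.75/0.759 = 1139.3 kg/min.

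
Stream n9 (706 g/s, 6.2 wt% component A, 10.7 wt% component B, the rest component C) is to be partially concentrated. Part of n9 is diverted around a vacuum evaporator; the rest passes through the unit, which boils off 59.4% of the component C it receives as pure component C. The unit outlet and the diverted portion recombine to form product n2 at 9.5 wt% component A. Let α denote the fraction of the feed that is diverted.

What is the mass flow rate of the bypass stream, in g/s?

209.2 g/s

All 706×0.062 = 43.772 g/s of component A reaches n2, so n2 = 43.772/0.095 = 460.76 g/s and vapour = 245.24 g/s.
The evaporator receives (1−α)·706 of feed at 0.831 component C and removes 0.594 of that component C:
0.594×0.831×(1−α)×706 = 245.24
(1−α) = 245.24/348.49 = 0.7037;  α = 0.2963.
Bypass flow = 0.2963×706 = 209.17 g/s.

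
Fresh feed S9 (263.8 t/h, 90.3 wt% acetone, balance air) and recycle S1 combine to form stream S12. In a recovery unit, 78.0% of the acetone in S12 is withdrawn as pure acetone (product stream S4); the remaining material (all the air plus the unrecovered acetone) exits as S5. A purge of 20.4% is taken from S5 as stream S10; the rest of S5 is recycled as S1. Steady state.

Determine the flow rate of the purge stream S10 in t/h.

38.55 t/h

air enters only via S9 and leaves only via the purge: 263.8×0.097 = 0.204×(air in S5), and the recovery unit passes all air, so air in S12 = air in S5 = 125.43 t/h.
acetone in S12: m_A = 263.8×0.903 + (1−0.204)·(1−0.780)·m_A, so m_A = 238.21/0.8249 = 288.78 t/h.
S5 = (1−0.780)×288.78 + 125.43 = 188.97 t/h.
Purge S10 = 0.204×188.97 = 38.549 t/h.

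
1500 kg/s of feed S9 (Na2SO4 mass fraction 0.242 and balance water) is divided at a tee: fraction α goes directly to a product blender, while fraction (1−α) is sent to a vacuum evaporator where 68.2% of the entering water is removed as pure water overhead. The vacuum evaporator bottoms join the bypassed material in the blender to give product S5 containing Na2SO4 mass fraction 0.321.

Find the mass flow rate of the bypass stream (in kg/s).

785.9 kg/s

All 1500×0.242 = 363 kg/s of Na2SO4 reaches S5, so S5 = 363/0.321 = 1130.8 kg/s and vapour = 369.16 kg/s.
The evaporator receives (1−α)·1500 of feed at 0.758 water and removes 0.682 of that water:
0.682×0.758×(1−α)×1500 = 369.16
(1−α) = 369.16/775.43 = 0.4761;  α = 0.5239.
Bypass flow = 0.5239×1500 = 785.9 kg/s.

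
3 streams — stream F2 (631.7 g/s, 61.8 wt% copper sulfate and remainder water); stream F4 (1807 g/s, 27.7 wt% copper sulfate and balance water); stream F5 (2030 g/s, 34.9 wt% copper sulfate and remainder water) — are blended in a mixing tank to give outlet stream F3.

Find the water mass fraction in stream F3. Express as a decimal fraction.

Total flow out = 631.7 + 1807 + 2030 = 4468.7 g/s.
water in = 631.7×0.382 + 1807×0.723 + 2030×0.651 = 2869.3 g/s.
water mass fraction in F3 = 2869.3/4468.7 = 0.642.

0.642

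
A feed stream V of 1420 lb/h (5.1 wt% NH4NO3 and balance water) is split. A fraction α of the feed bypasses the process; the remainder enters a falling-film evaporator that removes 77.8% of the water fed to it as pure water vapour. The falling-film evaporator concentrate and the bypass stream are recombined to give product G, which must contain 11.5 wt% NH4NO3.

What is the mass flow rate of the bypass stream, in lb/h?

349.7 lb/h

All 1420×0.051 = 72.42 lb/h of NH4NO3 reaches G, so G = 72.42/0.115 = 629.74 lb/h and vapour = 790.26 lb/h.
The evaporator receives (1−α)·1420 of feed at 0.949 water and removes 0.778 of that water:
0.778×0.949×(1−α)×1420 = 790.26
(1−α) = 790.26/1048.4 = 0.7538;  α = 0.2462.
Bypass flow = 0.2462×1420 = 349.65 lb/h.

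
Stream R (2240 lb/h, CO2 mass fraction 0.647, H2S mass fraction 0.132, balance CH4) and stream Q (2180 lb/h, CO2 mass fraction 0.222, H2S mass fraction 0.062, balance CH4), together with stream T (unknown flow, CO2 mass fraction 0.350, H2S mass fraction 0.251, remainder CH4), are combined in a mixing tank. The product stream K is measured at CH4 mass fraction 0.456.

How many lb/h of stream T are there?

Let T be the unknown flow. Total out = 4420 + T.
CH4 balance: 2055.9 + 0.399·T = 0.456·(4420 + T)
(0.399 − 0.456)·T = 0.456×4420 − 2055.9 = -40.4
T = -40.4 / -0.057 = 708.77 lb/h

708.8 lb/h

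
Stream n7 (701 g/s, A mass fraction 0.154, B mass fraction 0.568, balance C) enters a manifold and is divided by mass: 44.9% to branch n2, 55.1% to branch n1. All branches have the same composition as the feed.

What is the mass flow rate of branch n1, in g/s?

386.3 g/s

Branch n1 flow = 0.551×701 = 386.25 g/s.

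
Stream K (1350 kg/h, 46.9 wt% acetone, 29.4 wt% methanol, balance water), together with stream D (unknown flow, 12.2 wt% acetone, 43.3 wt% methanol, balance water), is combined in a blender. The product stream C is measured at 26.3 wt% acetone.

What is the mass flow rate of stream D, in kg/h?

1972 kg/h

Let D be the unknown flow. Total out = 1350 + D.
acetone balance: 633.15 + 0.122·D = 0.263·(1350 + D)
(0.122 − 0.263)·D = 0.263×1350 − 633.15 = -278.1
D = -278.1 / -0.141 = 1972.3 kg/h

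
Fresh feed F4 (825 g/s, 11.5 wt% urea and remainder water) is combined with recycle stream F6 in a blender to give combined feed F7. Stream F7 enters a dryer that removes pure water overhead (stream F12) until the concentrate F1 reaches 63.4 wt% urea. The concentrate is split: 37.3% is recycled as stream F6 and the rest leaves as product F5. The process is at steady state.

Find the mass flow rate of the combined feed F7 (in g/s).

Overall urea balance (none leaves overhead): urea in fresh feed = urea in product, i.e. 825×0.115 = (1−0.373)·F1·0.634.
F1 = 94.875/(0.634×0.627) = 238.67 g/s.
Recycle F6 = 0.373×238.67 = 89.023 g/s.
Combined feed F7 = 825 + 89.023 = 914.02 g/s.

914 g/s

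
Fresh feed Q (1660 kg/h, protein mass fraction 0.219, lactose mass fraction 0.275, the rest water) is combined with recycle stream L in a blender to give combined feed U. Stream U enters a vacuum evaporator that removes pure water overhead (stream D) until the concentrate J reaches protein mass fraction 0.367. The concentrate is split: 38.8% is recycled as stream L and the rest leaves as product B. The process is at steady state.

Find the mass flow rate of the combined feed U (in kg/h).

2288 kg/h

Overall protein balance (none leaves overhead): protein in fresh feed = protein in product, i.e. 1660×0.219 = (1−0.388)·J·0.367.
J = 363.54/(0.367×0.612) = 1618.6 kg/h.
Recycle L = 0.388×1618.6 = 628.01 kg/h.
Combined feed U = 1660 + 628.01 = 2288 kg/h.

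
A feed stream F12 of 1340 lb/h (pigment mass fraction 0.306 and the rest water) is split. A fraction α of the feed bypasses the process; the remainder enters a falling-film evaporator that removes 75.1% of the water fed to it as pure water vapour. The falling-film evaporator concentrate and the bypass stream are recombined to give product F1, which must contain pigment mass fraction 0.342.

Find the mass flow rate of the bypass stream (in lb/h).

1069 lb/h

All 1340×0.306 = 410.04 lb/h of pigment reaches F1, so F1 = 410.04/0.342 = 1198.9 lb/h and vapour = 141.05 lb/h.
The evaporator receives (1−α)·1340 of feed at 0.694 water and removes 0.751 of that water:
0.751×0.694×(1−α)×1340 = 141.05
(1−α) = 141.05/698.4 = 0.2020;  α = 0.7980.
Bypass flow = 0.7980×1340 = 1069.4 lb/h.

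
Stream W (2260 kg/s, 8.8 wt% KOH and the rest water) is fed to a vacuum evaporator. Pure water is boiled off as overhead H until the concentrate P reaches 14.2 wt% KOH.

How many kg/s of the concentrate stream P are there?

KOH is conserved: 2260×0.088 = 198.88 kg/s all reports to the concentrate.
Concentrate = 198.88/(target fraction) = 1400.6 kg/s.

1401 kg/s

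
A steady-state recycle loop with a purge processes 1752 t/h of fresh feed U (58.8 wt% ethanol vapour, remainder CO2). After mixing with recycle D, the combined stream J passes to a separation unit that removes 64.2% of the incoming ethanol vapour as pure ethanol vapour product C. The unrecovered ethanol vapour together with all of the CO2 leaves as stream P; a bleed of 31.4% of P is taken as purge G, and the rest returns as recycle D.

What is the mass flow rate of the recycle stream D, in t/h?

1912 t/h

CO2 enters only via U and leaves only via the purge: 1752×0.412 = 0.314×(CO2 in P), and the separation unit passes all CO2, so CO2 in J = CO2 in P = 2298.8 t/h.
ethanol vapour in J: m_A = 1752×0.588 + (1−0.314)·(1−0.642)·m_A, so m_A = 1030.2/0.7544 = 1365.5 t/h.
P = (1−0.642)×1365.5 + 2298.8 = 2787.7 t/h.
Recycle D = (1−0.314)×2787.7 = 1912.3 t/h.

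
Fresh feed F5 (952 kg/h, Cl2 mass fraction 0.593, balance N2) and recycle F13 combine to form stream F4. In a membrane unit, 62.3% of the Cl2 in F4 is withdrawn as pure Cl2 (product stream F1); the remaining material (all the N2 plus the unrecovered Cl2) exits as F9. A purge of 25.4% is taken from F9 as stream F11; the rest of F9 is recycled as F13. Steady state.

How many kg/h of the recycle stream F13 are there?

1359 kg/h

N2 enters only via F5 and leaves only via the purge: 952×0.407 = 0.254×(N2 in F9), and the membrane unit passes all N2, so N2 in F4 = N2 in F9 = 1525.4 kg/h.
Cl2 in F4: m_A = 952×0.593 + (1−0.254)·(1−0.623)·m_A, so m_A = 564.54/0.7188 = 785.43 kg/h.
F9 = (1−0.623)×785.43 + 1525.4 = 1821.6 kg/h.
Recycle F13 = (1−0.254)×1821.6 = 1358.9 kg/h.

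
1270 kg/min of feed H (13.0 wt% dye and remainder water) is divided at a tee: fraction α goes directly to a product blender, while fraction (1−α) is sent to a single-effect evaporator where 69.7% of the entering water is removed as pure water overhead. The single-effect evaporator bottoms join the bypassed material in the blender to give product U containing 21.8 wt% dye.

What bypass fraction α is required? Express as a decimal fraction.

0.334

All 1270×0.130 = 165.1 kg/min of dye reaches U, so U = 165.1/0.218 = 757.34 kg/min and vapour = 512.66 kg/min.
The evaporator receives (1−α)·1270 of feed at 0.870 water and removes 0.697 of that water:
0.697×0.870×(1−α)×1270 = 512.66
(1−α) = 512.66/770.12 = 0.6657;  α = 0.3343.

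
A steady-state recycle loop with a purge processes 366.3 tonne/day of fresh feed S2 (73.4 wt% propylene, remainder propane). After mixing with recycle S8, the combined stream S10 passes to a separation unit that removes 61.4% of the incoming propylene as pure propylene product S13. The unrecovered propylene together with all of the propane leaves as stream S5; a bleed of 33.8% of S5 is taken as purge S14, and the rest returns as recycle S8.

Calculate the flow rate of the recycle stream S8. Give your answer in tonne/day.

283.1 tonne/day

propane enters only via S2 and leaves only via the purge: 366.3×0.266 = 0.338×(propane in S5), and the separation unit passes all propane, so propane in S10 = propane in S5 = 288.27 tonne/day.
propylene in S10: m_A = 366.3×0.734 + (1−0.338)·(1−0.614)·m_A, so m_A = 268.86/0.7445 = 361.15 tonne/day.
S5 = (1−0.614)×361.15 + 288.27 = 427.68 tonne/day.
Recycle S8 = (1−0.338)×427.68 = 283.12 tonne/day.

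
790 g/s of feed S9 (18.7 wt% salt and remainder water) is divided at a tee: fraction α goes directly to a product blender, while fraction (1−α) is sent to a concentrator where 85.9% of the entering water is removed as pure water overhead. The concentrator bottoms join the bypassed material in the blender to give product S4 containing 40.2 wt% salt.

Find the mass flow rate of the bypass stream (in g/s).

185 g/s

All 790×0.187 = 147.73 g/s of salt reaches S4, so S4 = 147.73/0.402 = 367.49 g/s and vapour = 422.51 g/s.
The evaporator receives (1−α)·790 of feed at 0.813 water and removes 0.859 of that water:
0.859×0.813×(1−α)×790 = 422.51
(1−α) = 422.51/551.71 = 0.7658;  α = 0.2342.
Bypass flow = 0.2342×790 = 185 g/s.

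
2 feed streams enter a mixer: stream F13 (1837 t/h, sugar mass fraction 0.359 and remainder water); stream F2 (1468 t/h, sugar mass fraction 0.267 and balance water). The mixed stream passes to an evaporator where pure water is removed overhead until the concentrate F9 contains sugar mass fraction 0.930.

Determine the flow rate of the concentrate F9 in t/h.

1131 t/h

sugar entering = 1837×0.359 + 1468×0.267 = 1051.4 t/h.
All sugar reports to F9, so F9 = 1051.4/0.930 = 1130.6 t/h.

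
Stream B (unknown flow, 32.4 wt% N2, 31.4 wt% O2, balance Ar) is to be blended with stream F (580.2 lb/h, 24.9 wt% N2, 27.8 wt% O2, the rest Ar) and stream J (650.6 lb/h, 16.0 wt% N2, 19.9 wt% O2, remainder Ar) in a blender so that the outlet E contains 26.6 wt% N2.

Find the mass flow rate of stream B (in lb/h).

1359 lb/h

Let B be the unknown flow. Total out = 1230.8 + B.
N2 balance: 248.57 + 0.324·B = 0.266·(1230.8 + B)
(0.324 − 0.266)·B = 0.266×1230.8 − 248.57 = 78.827
B = 78.827 / 0.058 = 1359.1 lb/h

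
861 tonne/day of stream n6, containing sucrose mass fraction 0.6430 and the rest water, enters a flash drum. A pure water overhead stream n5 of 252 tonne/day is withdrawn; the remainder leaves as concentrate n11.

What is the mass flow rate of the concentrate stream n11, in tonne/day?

609 tonne/day

Concentrate = 861 − 252 = 609 tonne/day.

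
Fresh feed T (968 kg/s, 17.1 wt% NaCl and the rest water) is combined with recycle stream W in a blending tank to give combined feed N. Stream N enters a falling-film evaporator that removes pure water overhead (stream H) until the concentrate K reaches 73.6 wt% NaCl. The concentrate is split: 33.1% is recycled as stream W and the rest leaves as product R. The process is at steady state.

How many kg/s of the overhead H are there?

743.1 kg/s

Overall NaCl balance (none leaves overhead): NaCl in fresh feed = NaCl in product, i.e. 968×0.171 = (1−0.331)·K·0.736.
K = 165.53/(0.736×0.669) = 336.18 kg/s.
Recycle W = 0.331×336.18 = 111.27 kg/s.
Combined feed N = 968 + 111.27 = 1079.3 kg/s.
Overhead H = N − K = 1079.3 − 336.18 = 743.1 kg/s.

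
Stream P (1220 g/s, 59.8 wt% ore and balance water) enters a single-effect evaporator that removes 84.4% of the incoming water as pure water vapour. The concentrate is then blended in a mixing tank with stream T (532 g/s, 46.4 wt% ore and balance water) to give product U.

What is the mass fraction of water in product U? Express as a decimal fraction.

Vapour removed = 0.844×0.402×1220 = 413.93 g/s; concentrate = 806.07 g/s.
water reaching the mixer = 76.509 (from concentrate) + 532×0.536 = 361.66 g/s.
Product flow = 806.07 + 532 = 1338.1 g/s; water fraction = 0.270.

0.270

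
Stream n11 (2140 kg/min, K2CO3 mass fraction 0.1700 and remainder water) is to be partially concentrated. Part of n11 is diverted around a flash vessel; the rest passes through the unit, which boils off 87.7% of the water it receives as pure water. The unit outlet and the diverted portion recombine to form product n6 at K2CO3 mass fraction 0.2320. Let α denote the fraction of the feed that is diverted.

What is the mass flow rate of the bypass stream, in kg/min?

1354 kg/min

All 2140×0.170 = 363.8 kg/min of K2CO3 reaches n6, so n6 = 363.8/0.232 = 1568.1 kg/min and vapour = 571.9 kg/min.
The evaporator receives (1−α)·2140 of feed at 0.830 water and removes 0.877 of that water:
0.877×0.830×(1−α)×2140 = 571.9
(1−α) = 571.9/1557.7 = 0.3671;  α = 0.6329.
Bypass flow = 0.6329×2140 = 1354.3 kg/min.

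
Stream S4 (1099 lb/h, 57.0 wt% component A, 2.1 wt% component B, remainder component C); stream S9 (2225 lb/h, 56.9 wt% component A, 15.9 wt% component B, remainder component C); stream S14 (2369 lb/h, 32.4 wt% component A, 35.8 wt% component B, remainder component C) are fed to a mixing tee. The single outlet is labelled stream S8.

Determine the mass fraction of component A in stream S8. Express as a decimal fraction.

Total flow out = 1099 + 2225 + 2369 = 5693 lb/h.
component A in = 1099×0.570 + 2225×0.569 + 2369×0.324 = 2660 lb/h.
component A mass fraction in S8 = 2660/5693 = 0.467.

0.467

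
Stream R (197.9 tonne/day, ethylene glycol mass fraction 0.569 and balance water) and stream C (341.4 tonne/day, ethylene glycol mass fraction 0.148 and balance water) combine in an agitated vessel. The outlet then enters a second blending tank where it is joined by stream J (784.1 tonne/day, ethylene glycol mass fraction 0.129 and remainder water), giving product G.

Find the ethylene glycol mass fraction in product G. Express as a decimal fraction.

0.200

Overall, product flow = 1323.4 tonne/day.
ethylene glycol in = 197.9×0.569 + 341.4×0.148 + 784.1×0.129 = 264.28 tonne/day.
ethylene glycol fraction in G = 0.200.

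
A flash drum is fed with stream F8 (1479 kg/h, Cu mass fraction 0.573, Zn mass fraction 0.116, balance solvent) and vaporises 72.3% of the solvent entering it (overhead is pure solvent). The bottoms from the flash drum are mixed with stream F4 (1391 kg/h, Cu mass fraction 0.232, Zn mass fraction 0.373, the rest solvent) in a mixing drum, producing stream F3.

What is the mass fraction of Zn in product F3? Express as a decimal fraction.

Vapour removed = 0.723×0.311×1479 = 332.56 kg/h; concentrate = 1146.4 kg/h.
Zn reaching the mixer = 171.56 (from concentrate) + 1391×0.373 = 690.41 kg/h.
Product flow = 1146.4 + 1391 = 2537.4 kg/h; Zn fraction = 0.272.

0.272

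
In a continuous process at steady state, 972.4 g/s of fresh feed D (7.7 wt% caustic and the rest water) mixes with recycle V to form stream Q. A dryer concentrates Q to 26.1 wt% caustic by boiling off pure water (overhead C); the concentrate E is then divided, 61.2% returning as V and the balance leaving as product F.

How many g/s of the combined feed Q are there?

1425 g/s

Overall caustic balance (none leaves overhead): caustic in fresh feed = caustic in product, i.e. 972.4×0.077 = (1−0.612)·E·0.261.
E = 74.875/(0.261×0.388) = 739.37 g/s.
Recycle V = 0.612×739.37 = 452.5 g/s.
Combined feed Q = 972.4 + 452.5 = 1424.9 g/s.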